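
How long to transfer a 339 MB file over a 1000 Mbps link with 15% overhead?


Effective throughput = 1000 * (1 - 15/100) = 850 Mbps
File size in Mb = 339 * 8 = 2712 Mb
Time = 2712 / 850
Time = 3.1906 seconds


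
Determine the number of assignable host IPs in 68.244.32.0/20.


Host bits = 32 - 20 = 12
Total addresses = 2^12 = 4096
Usable = total - 2 (network and broadcast)
Usable hosts: 4094


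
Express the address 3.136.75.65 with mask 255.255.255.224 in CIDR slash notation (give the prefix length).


Binary: 11111111.11111111.11111111.11100000
Count leading 1s
Prefix: /27


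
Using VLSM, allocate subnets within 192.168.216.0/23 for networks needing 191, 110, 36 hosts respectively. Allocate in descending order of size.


191 hosts -> /24 (254 usable): 192.168.216.0/24
110 hosts -> /25 (126 usable): 192.168.217.0/25
36 hosts -> /26 (62 usable): 192.168.217.128/26
Allocation: 192.168.216.0/24 (191 hosts, 254 usable); 192.168.217.0/25 (110 hosts, 126 usable); 192.168.217.128/26 (36 hosts, 62 usable)


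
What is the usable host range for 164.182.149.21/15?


Network: 164.182.0.0
Broadcast: 164.183.255.255
First usable = network + 1
Last usable = broadcast - 1
Range: 164.182.0.1 to 164.183.255.254


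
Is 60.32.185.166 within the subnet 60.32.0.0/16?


Subnet network: 60.32.0.0
Test IP AND mask: 60.32.0.0
Yes, 60.32.185.166 is in 60.32.0.0/16


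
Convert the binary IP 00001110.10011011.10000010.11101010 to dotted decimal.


00001110 = 14
10011011 = 155
10000010 = 130
11101010 = 234
IP: 14.155.130.234


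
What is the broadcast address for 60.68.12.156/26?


Network: 60.68.12.128/26
Host bits = 6
Set all host bits to 1:
Broadcast: 60.68.12.191


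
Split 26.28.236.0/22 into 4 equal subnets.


New prefix = 22 + 2 = 24
Each subnet has 256 addresses
  26.28.236.0/24
  26.28.237.0/24
  26.28.238.0/24
  26.28.239.0/24
Subnets: 26.28.236.0/24, 26.28.237.0/24, 26.28.238.0/24, 26.28.239.0/24


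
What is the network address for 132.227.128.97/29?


IP:   10000100.11100011.10000000.01100001
Mask: 11111111.11111111.11111111.11111000
AND operation:
Net:  10000100.11100011.10000000.01100000
Network: 132.227.128.96/29


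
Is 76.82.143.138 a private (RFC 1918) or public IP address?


RFC 1918 private ranges:
  10.0.0.0/8 (10.0.0.0 - 10.255.255.255)
  172.16.0.0/12 (172.16.0.0 - 172.31.255.255)
  192.168.0.0/16 (192.168.0.0 - 192.168.255.255)
Public (not in any RFC 1918 range)


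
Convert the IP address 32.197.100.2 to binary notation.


32 = 00100000
197 = 11000101
100 = 01100100
2 = 00000010
Binary: 00100000.11000101.01100100.00000010


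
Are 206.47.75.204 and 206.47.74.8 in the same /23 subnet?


Mask: 255.255.254.0
206.47.75.204 AND mask = 206.47.74.0
206.47.74.8 AND mask = 206.47.74.0
Yes, same subnet (206.47.74.0)


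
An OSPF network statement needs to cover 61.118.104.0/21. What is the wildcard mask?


Subnet mask: 255.255.248.0
Wildcard = 255.255.255.255 - subnet mask
255 - 255 = 0
255 - 255 = 0
255 - 248 = 7
255 - 0 = 255
Wildcard: 0.0.7.255


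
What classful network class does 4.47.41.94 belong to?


First octet: 4
Binary: 00000100
0xxxxxxx -> Class A (1-126)
Class A, default mask 255.0.0.0 (/8)


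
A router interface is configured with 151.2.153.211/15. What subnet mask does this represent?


/15 means 15 network bits, 17 host bits
Binary: 11111111111111100000000000000000
Mask: 255.254.0.0


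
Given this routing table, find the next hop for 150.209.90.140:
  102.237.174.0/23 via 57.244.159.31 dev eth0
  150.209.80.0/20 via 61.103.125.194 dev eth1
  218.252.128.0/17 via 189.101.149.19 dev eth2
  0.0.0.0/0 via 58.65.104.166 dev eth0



Longest prefix match for 150.209.90.140:
  /23 102.237.174.0: no
  /20 150.209.80.0: MATCH
  /17 218.252.128.0: no
  /0 0.0.0.0: MATCH
Selected: next-hop 61.103.125.194 via eth1 (matched /20)


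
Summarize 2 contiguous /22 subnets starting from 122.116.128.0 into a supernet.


Original prefix: /22
Number of subnets: 2 = 2^1
New prefix = 22 - 1 = 21
Supernet: 122.116.128.0/21


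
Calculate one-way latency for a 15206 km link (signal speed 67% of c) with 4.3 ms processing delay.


Speed = 0.67 * 3e5 km/s = 201000 km/s
Propagation delay = 15206 / 201000 = 0.0757 s = 75.6517 ms
Processing delay = 4.3 ms
Total one-way latency = 79.9517 ms


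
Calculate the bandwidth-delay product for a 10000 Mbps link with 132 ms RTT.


BDP = bandwidth * RTT
= 10000 Mbps * 132 ms
= 10000 * 1e6 * 132 / 1000 bits
= 1320000000 bits
= 165000000 bytes
= 161132.8125 KB
BDP = 1320000000 bits (165000000 bytes)


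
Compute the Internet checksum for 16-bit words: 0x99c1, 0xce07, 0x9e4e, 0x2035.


Sum all words (with carry folding):
+ 0x99c1 = 0x99c1
+ 0xce07 = 0x67c9
+ 0x9e4e = 0x0618
+ 0x2035 = 0x264d
One's complement: ~0x264d
Checksum = 0xd9b2


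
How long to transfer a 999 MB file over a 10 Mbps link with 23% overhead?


Effective throughput = 10 * (1 - 23/100) = 7.7 Mbps
File size in Mb = 999 * 8 = 7992 Mb
Time = 7992 / 7.7
Time = 1037.9221 seconds


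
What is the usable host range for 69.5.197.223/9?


Network: 69.0.0.0
Broadcast: 69.127.255.255
First usable = network + 1
Last usable = broadcast - 1
Range: 69.0.0.1 to 69.127.255.254


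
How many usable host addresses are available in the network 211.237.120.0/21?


Host bits = 32 - 21 = 11
Total addresses = 2^11 = 2048
Usable = total - 2 (network and broadcast)
Usable hosts: 2046


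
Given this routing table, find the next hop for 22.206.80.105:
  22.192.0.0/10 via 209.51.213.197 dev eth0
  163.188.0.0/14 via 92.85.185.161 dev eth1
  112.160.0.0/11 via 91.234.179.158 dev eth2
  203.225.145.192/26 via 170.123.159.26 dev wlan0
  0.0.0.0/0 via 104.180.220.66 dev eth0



Longest prefix match for 22.206.80.105:
  /10 22.192.0.0: MATCH
  /14 163.188.0.0: no
  /11 112.160.0.0: no
  /26 203.225.145.192: no
  /0 0.0.0.0: MATCH
Selected: next-hop 209.51.213.197 via eth0 (matched /10)


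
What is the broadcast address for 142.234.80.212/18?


Network: 142.234.64.0/18
Host bits = 14
Set all host bits to 1:
Broadcast: 142.234.127.255


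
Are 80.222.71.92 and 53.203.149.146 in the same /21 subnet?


Mask: 255.255.248.0
80.222.71.92 AND mask = 80.222.64.0
53.203.149.146 AND mask = 53.203.144.0
No, different subnets (80.222.64.0 vs 53.203.144.0)


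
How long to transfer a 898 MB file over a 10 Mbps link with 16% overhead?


Effective throughput = 10 * (1 - 16/100) = 8.4 Mbps
File size in Mb = 898 * 8 = 7184 Mb
Time = 7184 / 8.4
Time = 855.2381 seconds


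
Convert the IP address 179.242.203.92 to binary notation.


179 = 10110011
242 = 11110010
203 = 11001011
92 = 01011100
Binary: 10110011.11110010.11001011.01011100


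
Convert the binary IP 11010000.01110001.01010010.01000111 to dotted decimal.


11010000 = 208
01110001 = 113
01010010 = 82
01000111 = 71
IP: 208.113.82.71


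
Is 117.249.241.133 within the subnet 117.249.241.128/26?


Subnet network: 117.249.241.128
Test IP AND mask: 117.249.241.128
Yes, 117.249.241.133 is in 117.249.241.128/26


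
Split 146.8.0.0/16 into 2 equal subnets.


New prefix = 16 + 1 = 17
Each subnet has 32768 addresses
  146.8.0.0/17
  146.8.128.0/17
Subnets: 146.8.0.0/17, 146.8.128.0/17


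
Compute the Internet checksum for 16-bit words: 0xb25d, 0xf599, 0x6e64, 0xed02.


Sum all words (with carry folding):
+ 0xb25d = 0xb25d
+ 0xf599 = 0xa7f7
+ 0x6e64 = 0x165c
+ 0xed02 = 0x035f
One's complement: ~0x035f
Checksum = 0xfca0


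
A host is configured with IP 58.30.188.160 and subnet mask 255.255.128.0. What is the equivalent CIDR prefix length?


Binary: 11111111.11111111.10000000.00000000
Count leading 1s
Prefix: /17


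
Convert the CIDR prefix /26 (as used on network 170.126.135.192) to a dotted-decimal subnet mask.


/26 means 26 network bits, 6 host bits
Binary: 11111111111111111111111111000000
Mask: 255.255.255.192


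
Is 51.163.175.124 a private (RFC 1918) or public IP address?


RFC 1918 private ranges:
  10.0.0.0/8 (10.0.0.0 - 10.255.255.255)
  172.16.0.0/12 (172.16.0.0 - 172.31.255.255)
  192.168.0.0/16 (192.168.0.0 - 192.168.255.255)
Public (not in any RFC 1918 range)


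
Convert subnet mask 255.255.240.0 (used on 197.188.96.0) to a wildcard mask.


Subnet mask: 255.255.240.0
Wildcard = 255.255.255.255 - subnet mask
255 - 255 = 0
255 - 255 = 0
255 - 240 = 15
255 - 0 = 255
Wildcard: 0.0.15.255


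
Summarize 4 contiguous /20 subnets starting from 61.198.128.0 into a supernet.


Original prefix: /20
Number of subnets: 4 = 2^2
New prefix = 20 - 2 = 18
Supernet: 61.198.128.0/18


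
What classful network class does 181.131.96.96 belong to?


First octet: 181
Binary: 10110101
10xxxxxx -> Class B (128-191)
Class B, default mask 255.255.0.0 (/16)


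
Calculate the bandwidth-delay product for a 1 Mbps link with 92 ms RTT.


BDP = bandwidth * RTT
= 1 Mbps * 92 ms
= 1 * 1e6 * 92 / 1000 bits
= 92000 bits
= 11500 bytes
= 11.2305 KB
BDP = 92000 bits (11500 bytes)


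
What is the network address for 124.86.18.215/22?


IP:   01111100.01010110.00010010.11010111
Mask: 11111111.11111111.11111100.00000000
AND operation:
Net:  01111100.01010110.00010000.00000000
Network: 124.86.16.0/22


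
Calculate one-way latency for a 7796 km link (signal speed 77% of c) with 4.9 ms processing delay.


Speed = 0.77 * 3e5 km/s = 231000 km/s
Propagation delay = 7796 / 231000 = 0.0337 s = 33.7489 ms
Processing delay = 4.9 ms
Total one-way latency = 38.6489 ms


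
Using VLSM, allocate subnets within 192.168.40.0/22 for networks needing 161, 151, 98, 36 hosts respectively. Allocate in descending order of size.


161 hosts -> /24 (254 usable): 192.168.40.0/24
151 hosts -> /24 (254 usable): 192.168.41.0/24
98 hosts -> /25 (126 usable): 192.168.42.0/25
36 hosts -> /26 (62 usable): 192.168.42.128/26
Allocation: 192.168.40.0/24 (161 hosts, 254 usable); 192.168.41.0/24 (151 hosts, 254 usable); 192.168.42.0/25 (98 hosts, 126 usable); 192.168.42.128/26 (36 hosts, 62 usable)


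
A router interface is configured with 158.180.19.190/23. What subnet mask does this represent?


/23 means 23 network bits, 9 host bits
Binary: 11111111111111111111111000000000
Mask: 255.255.254.0


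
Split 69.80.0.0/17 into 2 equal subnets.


New prefix = 17 + 1 = 18
Each subnet has 16384 addresses
  69.80.0.0/18
  69.80.64.0/18
Subnets: 69.80.0.0/18, 69.80.64.0/18


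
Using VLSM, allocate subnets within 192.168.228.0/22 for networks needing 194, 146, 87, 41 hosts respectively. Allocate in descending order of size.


194 hosts -> /24 (254 usable): 192.168.228.0/24
146 hosts -> /24 (254 usable): 192.168.229.0/24
87 hosts -> /25 (126 usable): 192.168.230.0/25
41 hosts -> /26 (62 usable): 192.168.230.128/26
Allocation: 192.168.228.0/24 (194 hosts, 254 usable); 192.168.229.0/24 (146 hosts, 254 usable); 192.168.230.0/25 (87 hosts, 126 usable); 192.168.230.128/26 (41 hosts, 62 usable)


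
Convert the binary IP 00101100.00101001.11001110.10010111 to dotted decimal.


00101100 = 44
00101001 = 41
11001110 = 206
10010111 = 151
IP: 44.41.206.151


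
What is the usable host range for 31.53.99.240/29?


Network: 31.53.99.240
Broadcast: 31.53.99.247
First usable = network + 1
Last usable = broadcast - 1
Range: 31.53.99.241 to 31.53.99.246


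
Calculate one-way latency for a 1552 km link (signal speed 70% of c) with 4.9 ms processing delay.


Speed = 0.7 * 3e5 km/s = 210000 km/s
Propagation delay = 1552 / 210000 = 0.0074 s = 7.3905 ms
Processing delay = 4.9 ms
Total one-way latency = 12.2905 ms


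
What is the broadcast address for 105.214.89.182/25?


Network: 105.214.89.128/25
Host bits = 7
Set all host bits to 1:
Broadcast: 105.214.89.255


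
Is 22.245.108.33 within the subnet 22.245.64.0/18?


Subnet network: 22.245.64.0
Test IP AND mask: 22.245.64.0
Yes, 22.245.108.33 is in 22.245.64.0/18


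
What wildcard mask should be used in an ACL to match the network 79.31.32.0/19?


Subnet mask: 255.255.224.0
Wildcard = 255.255.255.255 - subnet mask
255 - 255 = 0
255 - 255 = 0
255 - 224 = 31
255 - 0 = 255
Wildcard: 0.0.31.255


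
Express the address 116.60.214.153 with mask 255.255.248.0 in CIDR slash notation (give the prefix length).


Binary: 11111111.11111111.11111000.00000000
Count leading 1s
Prefix: /21


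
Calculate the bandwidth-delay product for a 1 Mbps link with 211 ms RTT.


BDP = bandwidth * RTT
= 1 Mbps * 211 ms
= 1 * 1e6 * 211 / 1000 bits
= 211000 bits
= 26375 bytes
= 25.7568 KB
BDP = 211000 bits (26375 bytes)


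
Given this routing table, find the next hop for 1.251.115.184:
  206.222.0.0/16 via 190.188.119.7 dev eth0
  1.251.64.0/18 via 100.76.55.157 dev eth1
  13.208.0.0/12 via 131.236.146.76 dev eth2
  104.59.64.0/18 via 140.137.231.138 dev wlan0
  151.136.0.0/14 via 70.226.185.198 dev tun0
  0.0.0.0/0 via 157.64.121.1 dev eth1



Longest prefix match for 1.251.115.184:
  /16 206.222.0.0: no
  /18 1.251.64.0: MATCH
  /12 13.208.0.0: no
  /18 104.59.64.0: no
  /14 151.136.0.0: no
  /0 0.0.0.0: MATCH
Selected: next-hop 100.76.55.157 via eth1 (matched /18)


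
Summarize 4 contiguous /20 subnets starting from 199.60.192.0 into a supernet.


Original prefix: /20
Number of subnets: 4 = 2^2
New prefix = 20 - 2 = 18
Supernet: 199.60.192.0/18


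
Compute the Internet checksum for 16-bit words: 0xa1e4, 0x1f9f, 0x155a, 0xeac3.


Sum all words (with carry folding):
+ 0xa1e4 = 0xa1e4
+ 0x1f9f = 0xc183
+ 0x155a = 0xd6dd
+ 0xeac3 = 0xc1a1
One's complement: ~0xc1a1
Checksum = 0x3e5e


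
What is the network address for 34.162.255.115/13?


IP:   00100010.10100010.11111111.01110011
Mask: 11111111.11111000.00000000.00000000
AND operation:
Net:  00100010.10100000.00000000.00000000
Network: 34.160.0.0/13


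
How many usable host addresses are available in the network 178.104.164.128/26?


Host bits = 32 - 26 = 6
Total addresses = 2^6 = 64
Usable = total - 2 (network and broadcast)
Usable hosts: 62


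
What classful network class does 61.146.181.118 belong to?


First octet: 61
Binary: 00111101
0xxxxxxx -> Class A (1-126)
Class A, default mask 255.0.0.0 (/8)


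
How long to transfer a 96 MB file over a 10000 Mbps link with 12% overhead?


Effective throughput = 10000 * (1 - 12/100) = 8800 Mbps
File size in Mb = 96 * 8 = 768 Mb
Time = 768 / 8800
Time = 0.0873 seconds


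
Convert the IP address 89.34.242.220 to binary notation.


89 = 01011001
34 = 00100010
242 = 11110010
220 = 11011100
Binary: 01011001.00100010.11110010.11011100


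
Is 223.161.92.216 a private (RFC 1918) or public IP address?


RFC 1918 private ranges:
  10.0.0.0/8 (10.0.0.0 - 10.255.255.255)
  172.16.0.0/12 (172.16.0.0 - 172.31.255.255)
  192.168.0.0/16 (192.168.0.0 - 192.168.255.255)
Public (not in any RFC 1918 range)


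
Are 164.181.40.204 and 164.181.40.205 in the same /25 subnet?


Mask: 255.255.255.128
164.181.40.204 AND mask = 164.181.40.128
164.181.40.205 AND mask = 164.181.40.128
Yes, same subnet (164.181.40.128)


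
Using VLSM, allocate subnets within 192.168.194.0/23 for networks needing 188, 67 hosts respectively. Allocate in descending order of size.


188 hosts -> /24 (254 usable): 192.168.194.0/24
67 hosts -> /25 (126 usable): 192.168.195.0/25
Allocation: 192.168.194.0/24 (188 hosts, 254 usable); 192.168.195.0/25 (67 hosts, 126 usable)


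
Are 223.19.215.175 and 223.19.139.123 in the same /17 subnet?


Mask: 255.255.128.0
223.19.215.175 AND mask = 223.19.128.0
223.19.139.123 AND mask = 223.19.128.0
Yes, same subnet (223.19.128.0)


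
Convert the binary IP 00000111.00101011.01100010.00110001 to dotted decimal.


00000111 = 7
00101011 = 43
01100010 = 98
00110001 = 49
IP: 7.43.98.49


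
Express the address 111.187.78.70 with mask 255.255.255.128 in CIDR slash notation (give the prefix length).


Binary: 11111111.11111111.11111111.10000000
Count leading 1s
Prefix: /25


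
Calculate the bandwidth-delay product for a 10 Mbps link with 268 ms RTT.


BDP = bandwidth * RTT
= 10 Mbps * 268 ms
= 10 * 1e6 * 268 / 1000 bits
= 2680000 bits
= 335000 bytes
= 327.1484 KB
BDP = 2680000 bits (335000 bytes)


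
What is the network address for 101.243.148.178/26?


IP:   01100101.11110011.10010100.10110010
Mask: 11111111.11111111.11111111.11000000
AND operation:
Net:  01100101.11110011.10010100.10000000
Network: 101.243.148.128/26


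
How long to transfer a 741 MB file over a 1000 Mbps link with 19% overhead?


Effective throughput = 1000 * (1 - 19/100) = 810 Mbps
File size in Mb = 741 * 8 = 5928 Mb
Time = 5928 / 810
Time = 7.3185 seconds


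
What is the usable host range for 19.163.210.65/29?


Network: 19.163.210.64
Broadcast: 19.163.210.71
First usable = network + 1
Last usable = broadcast - 1
Range: 19.163.210.65 to 19.163.210.70


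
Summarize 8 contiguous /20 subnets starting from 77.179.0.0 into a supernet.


Original prefix: /20
Number of subnets: 8 = 2^3
New prefix = 20 - 3 = 17
Supernet: 77.179.0.0/17


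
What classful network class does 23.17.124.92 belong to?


First octet: 23
Binary: 00010111
0xxxxxxx -> Class A (1-126)
Class A, default mask 255.0.0.0 (/8)


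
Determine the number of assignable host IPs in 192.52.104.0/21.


Host bits = 32 - 21 = 11
Total addresses = 2^11 = 2048
Usable = total - 2 (network and broadcast)
Usable hosts: 2046


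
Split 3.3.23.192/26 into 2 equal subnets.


New prefix = 26 + 1 = 27
Each subnet has 32 addresses
  3.3.23.192/27
  3.3.23.224/27
Subnets: 3.3.23.192/27, 3.3.23.224/27


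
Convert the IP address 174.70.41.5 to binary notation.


174 = 10101110
70 = 01000110
41 = 00101001
5 = 00000101
Binary: 10101110.01000110.00101001.00000101


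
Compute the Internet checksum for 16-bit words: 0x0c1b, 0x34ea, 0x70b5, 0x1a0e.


Sum all words (with carry folding):
+ 0x0c1b = 0x0c1b
+ 0x34ea = 0x4105
+ 0x70b5 = 0xb1ba
+ 0x1a0e = 0xcbc8
One's complement: ~0xcbc8
Checksum = 0x3437


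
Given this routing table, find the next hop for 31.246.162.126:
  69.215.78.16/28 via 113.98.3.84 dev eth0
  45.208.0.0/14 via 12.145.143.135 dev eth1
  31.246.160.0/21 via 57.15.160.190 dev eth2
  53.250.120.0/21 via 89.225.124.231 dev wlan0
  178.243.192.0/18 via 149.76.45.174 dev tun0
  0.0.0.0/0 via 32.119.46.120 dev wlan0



Longest prefix match for 31.246.162.126:
  /28 69.215.78.16: no
  /14 45.208.0.0: no
  /21 31.246.160.0: MATCH
  /21 53.250.120.0: no
  /18 178.243.192.0: no
  /0 0.0.0.0: MATCH
Selected: next-hop 57.15.160.190 via eth2 (matched /21)


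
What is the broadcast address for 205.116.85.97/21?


Network: 205.116.80.0/21
Host bits = 11
Set all host bits to 1:
Broadcast: 205.116.87.255


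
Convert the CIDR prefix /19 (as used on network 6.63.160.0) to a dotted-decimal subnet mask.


/19 means 19 network bits, 13 host bits
Binary: 11111111111111111110000000000000
Mask: 255.255.224.0


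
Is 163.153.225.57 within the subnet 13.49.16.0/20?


Subnet network: 13.49.16.0
Test IP AND mask: 163.153.224.0
No, 163.153.225.57 is not in 13.49.16.0/20


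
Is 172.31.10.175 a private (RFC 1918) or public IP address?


RFC 1918 private ranges:
  10.0.0.0/8 (10.0.0.0 - 10.255.255.255)
  172.16.0.0/12 (172.16.0.0 - 172.31.255.255)
  192.168.0.0/16 (192.168.0.0 - 192.168.255.255)
Private (in 172.16.0.0/12)


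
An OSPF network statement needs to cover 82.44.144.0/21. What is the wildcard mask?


Subnet mask: 255.255.248.0
Wildcard = 255.255.255.255 - subnet mask
255 - 255 = 0
255 - 255 = 0
255 - 248 = 7
255 - 0 = 255
Wildcard: 0.0.7.255


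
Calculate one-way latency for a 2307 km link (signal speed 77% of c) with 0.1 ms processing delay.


Speed = 0.77 * 3e5 km/s = 231000 km/s
Propagation delay = 2307 / 231000 = 0.01 s = 9.987 ms
Processing delay = 0.1 ms
Total one-way latency = 10.087 ms


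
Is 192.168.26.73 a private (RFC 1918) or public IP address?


RFC 1918 private ranges:
  10.0.0.0/8 (10.0.0.0 - 10.255.255.255)
  172.16.0.0/12 (172.16.0.0 - 172.31.255.255)
  192.168.0.0/16 (192.168.0.0 - 192.168.255.255)
Private (in 192.168.0.0/16)


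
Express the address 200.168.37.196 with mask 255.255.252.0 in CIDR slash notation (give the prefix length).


Binary: 11111111.11111111.11111100.00000000
Count leading 1s
Prefix: /22


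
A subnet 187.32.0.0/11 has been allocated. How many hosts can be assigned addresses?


Host bits = 32 - 11 = 21
Total addresses = 2^21 = 2097152
Usable = total - 2 (network and broadcast)
Usable hosts: 2097150


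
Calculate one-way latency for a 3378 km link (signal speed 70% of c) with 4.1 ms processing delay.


Speed = 0.7 * 3e5 km/s = 210000 km/s
Propagation delay = 3378 / 210000 = 0.0161 s = 16.0857 ms
Processing delay = 4.1 ms
Total one-way latency = 20.1857 ms


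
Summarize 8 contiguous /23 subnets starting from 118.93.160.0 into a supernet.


Original prefix: /23
Number of subnets: 8 = 2^3
New prefix = 23 - 3 = 20
Supernet: 118.93.160.0/20


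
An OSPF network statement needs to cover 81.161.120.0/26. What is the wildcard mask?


Subnet mask: 255.255.255.192
Wildcard = 255.255.255.255 - subnet mask
255 - 255 = 0
255 - 255 = 0
255 - 255 = 0
255 - 192 = 63
Wildcard: 0.0.0.63


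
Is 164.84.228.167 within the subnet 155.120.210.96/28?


Subnet network: 155.120.210.96
Test IP AND mask: 164.84.228.160
No, 164.84.228.167 is not in 155.120.210.96/28


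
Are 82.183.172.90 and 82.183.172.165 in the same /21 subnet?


Mask: 255.255.248.0
82.183.172.90 AND mask = 82.183.168.0
82.183.172.165 AND mask = 82.183.168.0
Yes, same subnet (82.183.168.0)


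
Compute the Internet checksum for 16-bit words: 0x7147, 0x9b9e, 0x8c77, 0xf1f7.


Sum all words (with carry folding):
+ 0x7147 = 0x7147
+ 0x9b9e = 0x0ce6
+ 0x8c77 = 0x995d
+ 0xf1f7 = 0x8b55
One's complement: ~0x8b55
Checksum = 0x74aa


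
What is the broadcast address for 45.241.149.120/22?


Network: 45.241.148.0/22
Host bits = 10
Set all host bits to 1:
Broadcast: 45.241.151.255


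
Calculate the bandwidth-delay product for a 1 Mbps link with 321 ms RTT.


BDP = bandwidth * RTT
= 1 Mbps * 321 ms
= 1 * 1e6 * 321 / 1000 bits
= 321000 bits
= 40125 bytes
= 39.1846 KB
BDP = 321000 bits (40125 bytes)


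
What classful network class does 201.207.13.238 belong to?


First octet: 201
Binary: 11001001
110xxxxx -> Class C (192-223)
Class C, default mask 255.255.255.0 (/24)


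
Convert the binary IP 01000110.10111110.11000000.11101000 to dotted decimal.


01000110 = 70
10111110 = 190
11000000 = 192
11101000 = 232
IP: 70.190.192.232


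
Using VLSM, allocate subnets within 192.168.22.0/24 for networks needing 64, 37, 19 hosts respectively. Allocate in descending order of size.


64 hosts -> /25 (126 usable): 192.168.22.0/25
37 hosts -> /26 (62 usable): 192.168.22.128/26
19 hosts -> /27 (30 usable): 192.168.22.192/27
Allocation: 192.168.22.0/25 (64 hosts, 126 usable); 192.168.22.128/26 (37 hosts, 62 usable); 192.168.22.192/27 (19 hosts, 30 usable)


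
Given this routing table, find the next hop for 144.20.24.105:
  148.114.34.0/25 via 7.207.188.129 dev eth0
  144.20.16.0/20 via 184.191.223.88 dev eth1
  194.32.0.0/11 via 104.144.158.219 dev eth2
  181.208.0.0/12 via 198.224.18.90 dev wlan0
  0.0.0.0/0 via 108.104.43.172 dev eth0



Longest prefix match for 144.20.24.105:
  /25 148.114.34.0: no
  /20 144.20.16.0: MATCH
  /11 194.32.0.0: no
  /12 181.208.0.0: no
  /0 0.0.0.0: MATCH
Selected: next-hop 184.191.223.88 via eth1 (matched /20)


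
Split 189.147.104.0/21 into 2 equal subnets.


New prefix = 21 + 1 = 22
Each subnet has 1024 addresses
  189.147.104.0/22
  189.147.108.0/22
Subnets: 189.147.104.0/22, 189.147.108.0/22


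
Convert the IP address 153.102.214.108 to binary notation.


153 = 10011001
102 = 01100110
214 = 11010110
108 = 01101100
Binary: 10011001.01100110.11010110.01101100


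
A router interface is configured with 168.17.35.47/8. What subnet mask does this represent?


/8 means 8 network bits, 24 host bits
Binary: 11111111000000000000000000000000
Mask: 255.0.0.0


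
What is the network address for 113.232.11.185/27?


IP:   01110001.11101000.00001011.10111001
Mask: 11111111.11111111.11111111.11100000
AND operation:
Net:  01110001.11101000.00001011.10100000
Network: 113.232.11.160/27


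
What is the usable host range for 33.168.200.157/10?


Network: 33.128.0.0
Broadcast: 33.191.255.255
First usable = network + 1
Last usable = broadcast - 1
Range: 33.128.0.1 to 33.191.255.254


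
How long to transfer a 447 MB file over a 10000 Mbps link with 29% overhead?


Effective throughput = 10000 * (1 - 29/100) = 7100 Mbps
File size in Mb = 447 * 8 = 3576 Mb
Time = 3576 / 7100
Time = 0.5037 seconds


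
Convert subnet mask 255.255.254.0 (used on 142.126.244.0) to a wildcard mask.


Subnet mask: 255.255.254.0
Wildcard = 255.255.255.255 - subnet mask
255 - 255 = 0
255 - 255 = 0
255 - 254 = 1
255 - 0 = 255
Wildcard: 0.0.1.255


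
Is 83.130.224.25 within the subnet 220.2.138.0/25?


Subnet network: 220.2.138.0
Test IP AND mask: 83.130.224.0
No, 83.130.224.25 is not in 220.2.138.0/25


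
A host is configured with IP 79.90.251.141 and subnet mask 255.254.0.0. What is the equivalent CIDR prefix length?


Binary: 11111111.11111110.00000000.00000000
Count leading 1s
Prefix: /15


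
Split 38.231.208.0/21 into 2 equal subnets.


New prefix = 21 + 1 = 22
Each subnet has 1024 addresses
  38.231.208.0/22
  38.231.212.0/22
Subnets: 38.231.208.0/22, 38.231.212.0/22


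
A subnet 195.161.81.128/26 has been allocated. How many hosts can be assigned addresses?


Host bits = 32 - 26 = 6
Total addresses = 2^6 = 64
Usable = total - 2 (network and broadcast)
Usable hosts: 62


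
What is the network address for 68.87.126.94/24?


IP:   01000100.01010111.01111110.01011110
Mask: 11111111.11111111.11111111.00000000
AND operation:
Net:  01000100.01010111.01111110.00000000
Network: 68.87.126.0/24


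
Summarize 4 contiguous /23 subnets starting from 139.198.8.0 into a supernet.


Original prefix: /23
Number of subnets: 4 = 2^2
New prefix = 23 - 2 = 21
Supernet: 139.198.8.0/21


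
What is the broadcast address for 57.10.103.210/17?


Network: 57.10.0.0/17
Host bits = 15
Set all host bits to 1:
Broadcast: 57.10.127.255


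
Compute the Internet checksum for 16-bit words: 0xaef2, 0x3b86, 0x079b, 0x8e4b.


Sum all words (with carry folding):
+ 0xaef2 = 0xaef2
+ 0x3b86 = 0xea78
+ 0x079b = 0xf213
+ 0x8e4b = 0x805f
One's complement: ~0x805f
Checksum = 0x7fa0


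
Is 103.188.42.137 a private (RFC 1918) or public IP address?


RFC 1918 private ranges:
  10.0.0.0/8 (10.0.0.0 - 10.255.255.255)
  172.16.0.0/12 (172.16.0.0 - 172.31.255.255)
  192.168.0.0/16 (192.168.0.0 - 192.168.255.255)
Public (not in any RFC 1918 range)


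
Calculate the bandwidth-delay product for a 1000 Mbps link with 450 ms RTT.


BDP = bandwidth * RTT
= 1000 Mbps * 450 ms
= 1000 * 1e6 * 450 / 1000 bits
= 450000000 bits
= 56250000 bytes
= 54931.6406 KB
BDP = 450000000 bits (56250000 bytes)


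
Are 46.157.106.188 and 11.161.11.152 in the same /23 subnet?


Mask: 255.255.254.0
46.157.106.188 AND mask = 46.157.106.0
11.161.11.152 AND mask = 11.161.10.0
No, different subnets (46.157.106.0 vs 11.161.10.0)


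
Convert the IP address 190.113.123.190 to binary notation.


190 = 10111110
113 = 01110001
123 = 01111011
190 = 10111110
Binary: 10111110.01110001.01111011.10111110


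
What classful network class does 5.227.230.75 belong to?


First octet: 5
Binary: 00000101
0xxxxxxx -> Class A (1-126)
Class A, default mask 255.0.0.0 (/8)


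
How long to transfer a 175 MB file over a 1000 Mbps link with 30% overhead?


Effective throughput = 1000 * (1 - 30/100) = 700 Mbps
File size in Mb = 175 * 8 = 1400 Mb
Time = 1400 / 700
Time = 2 seconds


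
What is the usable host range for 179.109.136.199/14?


Network: 179.108.0.0
Broadcast: 179.111.255.255
First usable = network + 1
Last usable = broadcast - 1
Range: 179.108.0.1 to 179.111.255.254


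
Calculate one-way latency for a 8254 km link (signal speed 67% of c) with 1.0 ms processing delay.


Speed = 0.67 * 3e5 km/s = 201000 km/s
Propagation delay = 8254 / 201000 = 0.0411 s = 41.0647 ms
Processing delay = 1.0 ms
Total one-way latency = 42.0647 ms


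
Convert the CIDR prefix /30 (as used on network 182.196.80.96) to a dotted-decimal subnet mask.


/30 means 30 network bits, 2 host bits
Binary: 11111111111111111111111111111100
Mask: 255.255.255.252


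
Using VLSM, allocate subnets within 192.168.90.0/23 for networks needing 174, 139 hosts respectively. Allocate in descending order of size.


174 hosts -> /24 (254 usable): 192.168.90.0/24
139 hosts -> /24 (254 usable): 192.168.91.0/24
Allocation: 192.168.90.0/24 (174 hosts, 254 usable); 192.168.91.0/24 (139 hosts, 254 usable)


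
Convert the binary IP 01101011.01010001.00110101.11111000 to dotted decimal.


01101011 = 107
01010001 = 81
00110101 = 53
11111000 = 248
IP: 107.81.53.248


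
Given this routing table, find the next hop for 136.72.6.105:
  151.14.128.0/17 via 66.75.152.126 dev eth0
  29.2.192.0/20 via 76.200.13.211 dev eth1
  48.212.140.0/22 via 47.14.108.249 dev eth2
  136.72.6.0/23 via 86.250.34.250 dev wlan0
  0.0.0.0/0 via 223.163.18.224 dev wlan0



Longest prefix match for 136.72.6.105:
  /17 151.14.128.0: no
  /20 29.2.192.0: no
  /22 48.212.140.0: no
  /23 136.72.6.0: MATCH
  /0 0.0.0.0: MATCH
Selected: next-hop 86.250.34.250 via wlan0 (matched /23)


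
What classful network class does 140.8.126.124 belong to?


First octet: 140
Binary: 10001100
10xxxxxx -> Class B (128-191)
Class B, default mask 255.255.0.0 (/16)


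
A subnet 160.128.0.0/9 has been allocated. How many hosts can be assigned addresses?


Host bits = 32 - 9 = 23
Total addresses = 2^23 = 8388608
Usable = total - 2 (network and broadcast)
Usable hosts: 8388606


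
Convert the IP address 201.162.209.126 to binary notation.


201 = 11001001
162 = 10100010
209 = 11010001
126 = 01111110
Binary: 11001001.10100010.11010001.01111110


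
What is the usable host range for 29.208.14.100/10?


Network: 29.192.0.0
Broadcast: 29.255.255.255
First usable = network + 1
Last usable = broadcast - 1
Range: 29.192.0.1 to 29.255.255.254


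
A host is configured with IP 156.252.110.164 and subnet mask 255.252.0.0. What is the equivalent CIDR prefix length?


Binary: 11111111.11111100.00000000.00000000
Count leading 1s
Prefix: /14


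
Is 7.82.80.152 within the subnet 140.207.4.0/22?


Subnet network: 140.207.4.0
Test IP AND mask: 7.82.80.0
No, 7.82.80.152 is not in 140.207.4.0/22


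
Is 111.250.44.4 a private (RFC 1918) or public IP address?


RFC 1918 private ranges:
  10.0.0.0/8 (10.0.0.0 - 10.255.255.255)
  172.16.0.0/12 (172.16.0.0 - 172.31.255.255)
  192.168.0.0/16 (192.168.0.0 - 192.168.255.255)
Public (not in any RFC 1918 range)


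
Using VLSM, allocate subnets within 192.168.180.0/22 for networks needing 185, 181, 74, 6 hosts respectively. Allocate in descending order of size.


185 hosts -> /24 (254 usable): 192.168.180.0/24
181 hosts -> /24 (254 usable): 192.168.181.0/24
74 hosts -> /25 (126 usable): 192.168.182.0/25
6 hosts -> /29 (6 usable): 192.168.182.128/29
Allocation: 192.168.180.0/24 (185 hosts, 254 usable); 192.168.181.0/24 (181 hosts, 254 usable); 192.168.182.0/25 (74 hosts, 126 usable); 192.168.182.128/29 (6 hosts, 6 usable)


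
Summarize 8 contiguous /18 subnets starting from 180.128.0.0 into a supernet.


Original prefix: /18
Number of subnets: 8 = 2^3
New prefix = 18 - 3 = 15
Supernet: 180.128.0.0/15


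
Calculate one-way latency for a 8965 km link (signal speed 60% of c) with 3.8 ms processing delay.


Speed = 0.6 * 3e5 km/s = 180000 km/s
Propagation delay = 8965 / 180000 = 0.0498 s = 49.8056 ms
Processing delay = 3.8 ms
Total one-way latency = 53.6056 ms


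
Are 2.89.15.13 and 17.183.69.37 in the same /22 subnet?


Mask: 255.255.252.0
2.89.15.13 AND mask = 2.89.12.0
17.183.69.37 AND mask = 17.183.68.0
No, different subnets (2.89.12.0 vs 17.183.68.0)


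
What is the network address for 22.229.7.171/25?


IP:   00010110.11100101.00000111.10101011
Mask: 11111111.11111111.11111111.10000000
AND operation:
Net:  00010110.11100101.00000111.10000000
Network: 22.229.7.128/25


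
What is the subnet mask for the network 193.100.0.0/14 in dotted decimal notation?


/14 means 14 network bits, 18 host bits
Binary: 11111111111111000000000000000000
Mask: 255.252.0.0


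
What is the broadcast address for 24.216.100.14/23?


Network: 24.216.100.0/23
Host bits = 9
Set all host bits to 1:
Broadcast: 24.216.101.255


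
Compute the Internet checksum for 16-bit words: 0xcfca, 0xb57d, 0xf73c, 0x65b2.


Sum all words (with carry folding):
+ 0xcfca = 0xcfca
+ 0xb57d = 0x8548
+ 0xf73c = 0x7c85
+ 0x65b2 = 0xe237
One's complement: ~0xe237
Checksum = 0x1dc8


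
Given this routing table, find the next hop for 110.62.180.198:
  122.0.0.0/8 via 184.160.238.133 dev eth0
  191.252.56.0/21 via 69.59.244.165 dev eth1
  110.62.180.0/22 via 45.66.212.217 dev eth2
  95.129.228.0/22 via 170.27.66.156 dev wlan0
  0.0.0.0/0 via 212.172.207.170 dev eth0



Longest prefix match for 110.62.180.198:
  /8 122.0.0.0: no
  /21 191.252.56.0: no
  /22 110.62.180.0: MATCH
  /22 95.129.228.0: no
  /0 0.0.0.0: MATCH
Selected: next-hop 45.66.212.217 via eth2 (matched /22)


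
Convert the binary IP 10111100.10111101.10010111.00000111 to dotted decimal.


10111100 = 188
10111101 = 189
10010111 = 151
00000111 = 7
IP: 188.189.151.7


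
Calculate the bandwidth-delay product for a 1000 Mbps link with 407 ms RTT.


BDP = bandwidth * RTT
= 1000 Mbps * 407 ms
= 1000 * 1e6 * 407 / 1000 bits
= 407000000 bits
= 50875000 bytes
= 49682.6172 KB
BDP = 407000000 bits (50875000 bytes)


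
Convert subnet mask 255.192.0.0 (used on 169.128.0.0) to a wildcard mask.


Subnet mask: 255.192.0.0
Wildcard = 255.255.255.255 - subnet mask
255 - 255 = 0
255 - 192 = 63
255 - 0 = 255
255 - 0 = 255
Wildcard: 0.63.255.255


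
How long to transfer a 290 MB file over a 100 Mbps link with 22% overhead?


Effective throughput = 100 * (1 - 22/100) = 78 Mbps
File size in Mb = 290 * 8 = 2320 Mb
Time = 2320 / 78
Time = 29.7436 seconds


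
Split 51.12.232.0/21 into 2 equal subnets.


New prefix = 21 + 1 = 22
Each subnet has 1024 addresses
  51.12.232.0/22
  51.12.236.0/22
Subnets: 51.12.232.0/22, 51.12.236.0/22


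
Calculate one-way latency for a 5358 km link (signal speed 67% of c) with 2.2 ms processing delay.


Speed = 0.67 * 3e5 km/s = 201000 km/s
Propagation delay = 5358 / 201000 = 0.0267 s = 26.6567 ms
Processing delay = 2.2 ms
Total one-way latency = 28.8567 ms


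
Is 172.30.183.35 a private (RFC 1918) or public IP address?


RFC 1918 private ranges:
  10.0.0.0/8 (10.0.0.0 - 10.255.255.255)
  172.16.0.0/12 (172.16.0.0 - 172.31.255.255)
  192.168.0.0/16 (192.168.0.0 - 192.168.255.255)
Private (in 172.16.0.0/12)


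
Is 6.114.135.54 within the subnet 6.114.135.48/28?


Subnet network: 6.114.135.48
Test IP AND mask: 6.114.135.48
Yes, 6.114.135.54 is in 6.114.135.48/28


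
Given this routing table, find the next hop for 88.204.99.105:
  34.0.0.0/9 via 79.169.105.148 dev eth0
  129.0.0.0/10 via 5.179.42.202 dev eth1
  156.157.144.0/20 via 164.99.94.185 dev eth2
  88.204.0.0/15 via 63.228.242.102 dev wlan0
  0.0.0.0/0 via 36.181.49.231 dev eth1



Longest prefix match for 88.204.99.105:
  /9 34.0.0.0: no
  /10 129.0.0.0: no
  /20 156.157.144.0: no
  /15 88.204.0.0: MATCH
  /0 0.0.0.0: MATCH
Selected: next-hop 63.228.242.102 via wlan0 (matched /15)


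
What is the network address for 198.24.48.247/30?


IP:   11000110.00011000.00110000.11110111
Mask: 11111111.11111111.11111111.11111100
AND operation:
Net:  11000110.00011000.00110000.11110100
Network: 198.24.48.244/30


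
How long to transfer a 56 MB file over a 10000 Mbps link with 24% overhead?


Effective throughput = 10000 * (1 - 24/100) = 7600 Mbps
File size in Mb = 56 * 8 = 448 Mb
Time = 448 / 7600
Time = 0.0589 seconds


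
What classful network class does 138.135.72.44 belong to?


First octet: 138
Binary: 10001010
10xxxxxx -> Class B (128-191)
Class B, default mask 255.255.0.0 (/16)


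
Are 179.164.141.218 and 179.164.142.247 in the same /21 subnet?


Mask: 255.255.248.0
179.164.141.218 AND mask = 179.164.136.0
179.164.142.247 AND mask = 179.164.136.0
Yes, same subnet (179.164.136.0)


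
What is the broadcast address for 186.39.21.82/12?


Network: 186.32.0.0/12
Host bits = 20
Set all host bits to 1:
Broadcast: 186.47.255.255


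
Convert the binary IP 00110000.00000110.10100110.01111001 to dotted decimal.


00110000 = 48
00000110 = 6
10100110 = 166
01111001 = 121
IP: 48.6.166.121


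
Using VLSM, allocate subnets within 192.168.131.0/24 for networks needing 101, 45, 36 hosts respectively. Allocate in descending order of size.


101 hosts -> /25 (126 usable): 192.168.131.0/25
45 hosts -> /26 (62 usable): 192.168.131.128/26
36 hosts -> /26 (62 usable): 192.168.131.192/26
Allocation: 192.168.131.0/25 (101 hosts, 126 usable); 192.168.131.128/26 (45 hosts, 62 usable); 192.168.131.192/26 (36 hosts, 62 usable)


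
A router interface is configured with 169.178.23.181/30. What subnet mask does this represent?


/30 means 30 network bits, 2 host bits
Binary: 11111111111111111111111111111100
Mask: 255.255.255.252


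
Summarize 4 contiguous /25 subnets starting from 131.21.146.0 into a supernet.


Original prefix: /25
Number of subnets: 4 = 2^2
New prefix = 25 - 2 = 23
Supernet: 131.21.146.0/23


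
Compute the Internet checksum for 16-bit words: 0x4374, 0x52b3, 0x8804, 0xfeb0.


Sum all words (with carry folding):
+ 0x4374 = 0x4374
+ 0x52b3 = 0x9627
+ 0x8804 = 0x1e2c
+ 0xfeb0 = 0x1cdd
One's complement: ~0x1cdd
Checksum = 0xe322


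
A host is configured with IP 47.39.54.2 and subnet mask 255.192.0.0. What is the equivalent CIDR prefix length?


Binary: 11111111.11000000.00000000.00000000
Count leading 1s
Prefix: /10


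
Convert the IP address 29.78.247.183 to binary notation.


29 = 00011101
78 = 01001110
247 = 11110111
183 = 10110111
Binary: 00011101.01001110.11110111.10110111


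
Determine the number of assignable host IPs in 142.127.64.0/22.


Host bits = 32 - 22 = 10
Total addresses = 2^10 = 1024
Usable = total - 2 (network and broadcast)
Usable hosts: 1022


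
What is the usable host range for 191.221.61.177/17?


Network: 191.221.0.0
Broadcast: 191.221.127.255
First usable = network + 1
Last usable = broadcast - 1
Range: 191.221.0.1 to 191.221.127.254


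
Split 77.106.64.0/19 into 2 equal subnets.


New prefix = 19 + 1 = 20
Each subnet has 4096 addresses
  77.106.64.0/20
  77.106.80.0/20
Subnets: 77.106.64.0/20, 77.106.80.0/20


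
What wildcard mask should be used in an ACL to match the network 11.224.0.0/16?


Subnet mask: 255.255.0.0
Wildcard = 255.255.255.255 - subnet mask
255 - 255 = 0
255 - 255 = 0
255 - 0 = 255
255 - 0 = 255
Wildcard: 0.0.255.255


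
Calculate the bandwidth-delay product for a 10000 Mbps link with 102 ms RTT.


BDP = bandwidth * RTT
= 10000 Mbps * 102 ms
= 10000 * 1e6 * 102 / 1000 bits
= 1020000000 bits
= 127500000 bytes
= 124511.7188 KB
BDP = 1020000000 bits (127500000 bytes)


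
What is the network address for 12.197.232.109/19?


IP:   00001100.11000101.11101000.01101101
Mask: 11111111.11111111.11100000.00000000
AND operation:
Net:  00001100.11000101.11100000.00000000
Network: 12.197.224.0/19


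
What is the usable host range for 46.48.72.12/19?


Network: 46.48.64.0
Broadcast: 46.48.95.255
First usable = network + 1
Last usable = broadcast - 1
Range: 46.48.64.1 to 46.48.95.254
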